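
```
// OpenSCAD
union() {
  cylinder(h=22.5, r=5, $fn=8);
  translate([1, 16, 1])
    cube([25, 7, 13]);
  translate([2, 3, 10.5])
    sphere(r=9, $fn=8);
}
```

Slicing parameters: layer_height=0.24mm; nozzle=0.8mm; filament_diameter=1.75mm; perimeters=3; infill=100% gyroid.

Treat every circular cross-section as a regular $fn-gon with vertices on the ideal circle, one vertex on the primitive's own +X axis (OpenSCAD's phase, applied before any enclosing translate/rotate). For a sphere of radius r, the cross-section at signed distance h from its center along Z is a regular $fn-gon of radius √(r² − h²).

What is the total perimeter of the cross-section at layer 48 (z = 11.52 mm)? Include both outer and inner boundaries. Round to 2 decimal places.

At z = 11.52 mm: the cylinder: section is a regular 8-gon, circumradius r=5 (perimeter = 2·8·5.000·sin(180°/8) = 30.61 mm); the 25×7 cube at (1, 16) contributes its full rectangle (perimeter 64.00 mm); the sphere at (2, 3): section is a regular 8-gon, circumradius = √(r²−h²) = √(9²−1.02²) = 8.942 (perimeter = 2·8·8.942·sin(180°/8) = 54.75 mm); Taking the union: the regions partially overlap (shared area 70.71 mm²), so the edge portions inside another operand are dropped and the merged outline is re-measured after clipping — boundary = 118.75 mm. Overall, the cross-section has 2 separate islands. Total boundary length (outer) = 118.75 mm.

118.75 mm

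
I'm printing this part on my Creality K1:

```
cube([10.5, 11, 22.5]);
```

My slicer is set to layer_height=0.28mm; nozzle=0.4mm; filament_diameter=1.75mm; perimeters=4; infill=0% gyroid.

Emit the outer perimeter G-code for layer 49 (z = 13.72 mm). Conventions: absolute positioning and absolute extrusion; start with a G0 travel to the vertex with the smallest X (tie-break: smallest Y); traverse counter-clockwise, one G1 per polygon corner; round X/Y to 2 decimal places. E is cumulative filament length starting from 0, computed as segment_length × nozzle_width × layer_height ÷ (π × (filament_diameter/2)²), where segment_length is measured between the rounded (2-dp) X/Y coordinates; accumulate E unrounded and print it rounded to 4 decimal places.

G0 X0.00 Y0.00 Z13.72
G1 X10.50 Y0.00 E0.4889
G1 X10.50 Y11.00 E1.0011
G1 X0.00 Y11.00 E1.4901
G1 X0.00 Y0.00 E2.0023

At z = 13.72 mm: the cube is present — its section is the full 10.5×11 rectangle. The outline is a single polygon with 4 vertices. Extrusion per mm of travel: 0.4 × 0.28 / (π × 0.875²) = 0.046564. Accumulating E over each segment gives final E = 2.0023.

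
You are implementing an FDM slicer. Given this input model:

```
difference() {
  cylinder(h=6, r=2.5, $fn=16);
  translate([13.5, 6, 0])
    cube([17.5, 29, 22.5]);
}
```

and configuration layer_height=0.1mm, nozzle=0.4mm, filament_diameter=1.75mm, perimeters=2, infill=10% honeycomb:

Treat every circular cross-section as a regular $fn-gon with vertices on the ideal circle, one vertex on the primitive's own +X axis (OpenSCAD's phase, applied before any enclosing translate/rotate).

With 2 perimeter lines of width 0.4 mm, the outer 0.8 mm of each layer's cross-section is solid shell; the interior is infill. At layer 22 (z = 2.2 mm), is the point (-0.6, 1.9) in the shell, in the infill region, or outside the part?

At z = 2.2 mm: the r=2.5 cylinder gives a regular 16-gon of circumradius 2.5 (constant along its height); the cube at (13.5, 6) is present — its section is the full 17.5×29 rectangle; After the difference (first − rest): starting from the r=2.5 cylinder, the 17.5×29 cube at (13.5, 6) misses the remaining region (no effect) — 1 connected region. Overall, the cross-section is a single solid region. The nearest boundary edge runs (-0.96, 2.31)→(0.00, 2.50); distance from the point to it = 0.47 mm. The point is inside the cross-section, 0.47 mm from the nearest boundary — within the 0.8 mm shell band (2 × 0.4).

shell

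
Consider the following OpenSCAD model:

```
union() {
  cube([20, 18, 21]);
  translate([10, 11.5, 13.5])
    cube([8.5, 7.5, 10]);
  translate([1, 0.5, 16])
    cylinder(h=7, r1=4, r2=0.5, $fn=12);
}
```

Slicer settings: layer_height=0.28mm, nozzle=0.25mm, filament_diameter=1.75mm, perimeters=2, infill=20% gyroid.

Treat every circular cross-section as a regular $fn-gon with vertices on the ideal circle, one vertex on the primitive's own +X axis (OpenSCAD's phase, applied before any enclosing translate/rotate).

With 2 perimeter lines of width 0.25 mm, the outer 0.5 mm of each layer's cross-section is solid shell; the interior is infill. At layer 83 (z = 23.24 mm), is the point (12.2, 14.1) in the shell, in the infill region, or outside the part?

infill

At z = 23.24 mm: the cube does not reach this height (z outside [0, 21]); the cube at (10, 11.5) is present — its section is the full 8.5×7.5 rectangle; the cone at (1, 0.5) is absent (z outside [16, 23]); Taking the union: only the 8.5×7.5 cube at (10, 11.5) is present, so the union is just that shape — 1 connected region. Overall, the cross-section is a single solid region. The nearest boundary edge runs (10.00, 19.00)→(10.00, 11.50); distance from the point to it = 2.20 mm. The point is inside the cross-section and 2.20 mm from the nearest boundary — more than the 0.5 mm shell width (2 × 0.25), so it's in the infill interior.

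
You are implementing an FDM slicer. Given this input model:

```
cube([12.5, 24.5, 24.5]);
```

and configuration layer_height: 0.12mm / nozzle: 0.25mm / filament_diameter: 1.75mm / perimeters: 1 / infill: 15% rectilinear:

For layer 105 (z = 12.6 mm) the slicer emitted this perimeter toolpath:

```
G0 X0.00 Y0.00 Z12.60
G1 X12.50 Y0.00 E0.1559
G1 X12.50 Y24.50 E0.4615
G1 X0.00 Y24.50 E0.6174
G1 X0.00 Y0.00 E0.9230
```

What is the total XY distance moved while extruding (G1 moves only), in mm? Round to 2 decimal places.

Sum the Euclidean lengths of each G1 segment: total = 74.00 mm.

74.00 mm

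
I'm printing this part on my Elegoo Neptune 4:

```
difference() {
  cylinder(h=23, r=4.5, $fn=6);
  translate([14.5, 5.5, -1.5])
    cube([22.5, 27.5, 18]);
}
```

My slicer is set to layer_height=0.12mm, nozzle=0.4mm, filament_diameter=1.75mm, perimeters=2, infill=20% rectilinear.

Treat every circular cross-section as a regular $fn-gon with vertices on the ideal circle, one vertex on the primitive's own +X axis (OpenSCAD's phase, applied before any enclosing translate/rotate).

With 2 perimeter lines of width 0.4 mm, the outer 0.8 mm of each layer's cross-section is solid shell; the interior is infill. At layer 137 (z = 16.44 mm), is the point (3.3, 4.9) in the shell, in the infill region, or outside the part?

outside

At z = 16.44 mm: the r=4.5 cylinder gives a regular 6-gon of circumradius 4.5 (constant along its height); the cube at (14.5, 5.5) (footprint 22.5×27.5) is included at this height; Subtracting the remaining from the first: starting from the r=4.5 cylinder, the 22.5×27.5 cube at (14.5, 5.5) misses the remaining region (no effect) — 1 connected region. Overall, the cross-section is a single solid region. The nearest boundary edge runs (-2.25, 3.90)→(2.25, 3.90); distance from the point to it = 1.45 mm. The point is not inside any of the regions above, so it lies outside the cross-section (1.45 mm from the nearest boundary).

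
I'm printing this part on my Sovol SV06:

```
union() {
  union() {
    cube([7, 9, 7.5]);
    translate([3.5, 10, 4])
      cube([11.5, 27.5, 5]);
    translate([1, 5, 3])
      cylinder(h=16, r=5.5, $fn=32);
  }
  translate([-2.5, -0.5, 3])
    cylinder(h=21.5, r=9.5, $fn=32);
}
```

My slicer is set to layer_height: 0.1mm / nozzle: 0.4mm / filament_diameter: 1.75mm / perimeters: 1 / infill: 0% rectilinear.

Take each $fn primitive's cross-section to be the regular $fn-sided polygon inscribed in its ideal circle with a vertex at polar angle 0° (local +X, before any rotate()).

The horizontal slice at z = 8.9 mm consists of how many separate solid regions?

At z = 8.9 mm: the cube is absent (z outside [0, 7.5]); the 11.5×27.5 cube at (3.5, 10) contributes its full rectangle; the cylinder at (1, 5): section is a regular 32-gon, circumradius r=5.5; Taking the union: the 2 present regions are separate (no shared area or edge), so areas and boundary lengths simply add and each stays a separate island — 2 connected regions; the r=9.5 cylinder at (-2.5, -0.5) contributes a regular 32-gon of circumradius 9.5; Combining (union): the regions partially overlap (shared area 73.31 mm²), so overlapping operands fuse into one piece — 2 connected regions. The result has 2 disconnected regions.

2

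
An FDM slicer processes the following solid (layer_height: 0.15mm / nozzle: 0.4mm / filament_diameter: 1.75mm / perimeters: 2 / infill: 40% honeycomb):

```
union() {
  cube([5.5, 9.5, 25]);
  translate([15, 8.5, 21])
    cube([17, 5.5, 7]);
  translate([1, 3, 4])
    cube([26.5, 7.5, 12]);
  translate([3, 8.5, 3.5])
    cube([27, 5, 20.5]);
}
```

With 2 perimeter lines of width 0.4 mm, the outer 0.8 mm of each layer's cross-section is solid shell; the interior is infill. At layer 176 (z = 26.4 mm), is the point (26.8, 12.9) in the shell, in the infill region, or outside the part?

At z = 26.4 mm: the cube is not intersected at this z (z outside [0, 25]); the cube at (15, 8.5) is present — its section is the full 17×5.5 rectangle; the cube at (1, 3) is not intersected at this z (z outside [4, 16]); the cube at (3, 8.5) is absent (z outside [3.5, 24]); Taking the union: only the 17×5.5 cube at (15, 8.5) is present, so the union is just that shape — 1 connected region. Overall, the cross-section is a single solid region. The nearest boundary edge runs (32.00, 14.00)→(15.00, 14.00); distance from the point to it = 1.10 mm. The point is inside the cross-section and 1.10 mm from the nearest boundary — more than the 0.8 mm shell width (2 × 0.4), so it's in the infill interior.

infill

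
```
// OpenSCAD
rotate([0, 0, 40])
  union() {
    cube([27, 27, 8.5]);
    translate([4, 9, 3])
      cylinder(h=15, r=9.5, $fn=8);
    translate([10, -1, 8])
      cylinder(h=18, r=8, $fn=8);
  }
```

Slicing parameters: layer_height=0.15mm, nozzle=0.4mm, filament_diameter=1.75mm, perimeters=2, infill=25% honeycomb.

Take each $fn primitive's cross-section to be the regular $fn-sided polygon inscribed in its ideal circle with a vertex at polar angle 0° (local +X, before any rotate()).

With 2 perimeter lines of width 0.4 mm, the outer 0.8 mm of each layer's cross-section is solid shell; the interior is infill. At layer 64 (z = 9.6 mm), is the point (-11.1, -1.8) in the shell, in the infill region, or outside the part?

outside

At z = 9.6 mm: the cube does not reach this height (z outside [0, 8.5]); the r=9.5 cylinder at (4, 9) gives a regular 8-gon of circumradius 9.5 (constant along its height); the r=8 cylinder at (10, -1) contributes a regular 8-gon of circumradius 8; Taking the union: the regions partially overlap (shared area 40.12 mm²), so overlapping operands fuse into one piece — 1 connected region; (whole slice rotated 40° about Z — lengths, areas and connectivity unchanged). Overall, the cross-section is a single solid region. Undo the 40° rotation: the query point maps to (-9.660, 5.756) in the un-rotated model frame. The nearest boundary edge runs (-2.72, 2.28)→(-5.50, 9.00); distance from the point to it = 5.08 mm. The point is not inside any of the regions above, so it lies outside the cross-section (5.08 mm from the nearest boundary).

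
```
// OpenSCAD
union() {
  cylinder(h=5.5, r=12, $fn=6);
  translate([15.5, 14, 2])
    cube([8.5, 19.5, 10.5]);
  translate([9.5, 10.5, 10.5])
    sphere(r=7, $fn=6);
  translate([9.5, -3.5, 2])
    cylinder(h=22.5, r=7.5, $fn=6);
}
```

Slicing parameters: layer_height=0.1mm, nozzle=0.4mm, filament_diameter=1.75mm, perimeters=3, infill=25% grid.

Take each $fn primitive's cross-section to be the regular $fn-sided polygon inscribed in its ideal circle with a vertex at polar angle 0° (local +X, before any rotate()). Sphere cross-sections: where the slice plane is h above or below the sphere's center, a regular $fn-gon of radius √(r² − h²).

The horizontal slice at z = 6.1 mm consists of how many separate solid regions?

At z = 6.1 mm: the cylinder is absent (z outside [0, 5.5]); the 8.5×19.5 cube at (15.5, 14) contributes its full rectangle; the r=7 sphere at (9.5, 10.5) contributes a regular 6-gon of circumradius √(7²−4.4²) = 5.444; the r=7.5 cylinder at (9.5, -3.5) gives a regular 6-gon of circumradius 7.5 (constant along its height); Taking the union: the 3 present regions are separate (no shared area or edge), so areas and boundary lengths simply add and each stays a separate island — 3 connected regions. The result has 3 disconnected regions.

3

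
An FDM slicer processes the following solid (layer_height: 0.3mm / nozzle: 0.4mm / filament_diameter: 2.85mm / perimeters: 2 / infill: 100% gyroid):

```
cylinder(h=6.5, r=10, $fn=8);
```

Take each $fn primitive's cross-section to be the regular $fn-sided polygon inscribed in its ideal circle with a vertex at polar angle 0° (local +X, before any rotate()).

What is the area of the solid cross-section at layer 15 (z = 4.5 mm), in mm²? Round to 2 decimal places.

282.84 mm²

At z = 4.5 mm: the r=10 cylinder contributes a regular 8-gon of circumradius 10 (area = (8/2)·10.000²·sin(360°/8) = 282.84 mm²). Overall, the cross-section is a single solid region. Net area = 282.84 mm².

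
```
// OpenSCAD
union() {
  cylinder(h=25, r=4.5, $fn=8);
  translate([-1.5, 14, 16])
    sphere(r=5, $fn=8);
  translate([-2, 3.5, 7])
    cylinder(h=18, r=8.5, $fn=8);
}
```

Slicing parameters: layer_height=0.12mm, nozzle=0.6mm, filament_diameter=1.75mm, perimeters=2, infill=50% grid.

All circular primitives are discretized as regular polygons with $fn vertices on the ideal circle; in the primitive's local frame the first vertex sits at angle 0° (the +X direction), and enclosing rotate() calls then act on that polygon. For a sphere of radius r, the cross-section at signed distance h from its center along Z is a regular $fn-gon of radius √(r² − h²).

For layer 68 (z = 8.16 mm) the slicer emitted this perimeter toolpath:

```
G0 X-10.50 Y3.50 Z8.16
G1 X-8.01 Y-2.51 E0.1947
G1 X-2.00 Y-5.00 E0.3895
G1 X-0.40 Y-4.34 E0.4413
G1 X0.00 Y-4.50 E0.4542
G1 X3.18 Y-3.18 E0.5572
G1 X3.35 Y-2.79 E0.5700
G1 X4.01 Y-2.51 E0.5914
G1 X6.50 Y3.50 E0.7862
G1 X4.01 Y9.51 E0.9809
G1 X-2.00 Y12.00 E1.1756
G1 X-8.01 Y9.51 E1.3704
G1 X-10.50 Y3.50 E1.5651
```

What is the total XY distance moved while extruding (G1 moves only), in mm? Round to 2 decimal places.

Sum the Euclidean lengths of each G1 segment: total = 52.28 mm.

52.28 mm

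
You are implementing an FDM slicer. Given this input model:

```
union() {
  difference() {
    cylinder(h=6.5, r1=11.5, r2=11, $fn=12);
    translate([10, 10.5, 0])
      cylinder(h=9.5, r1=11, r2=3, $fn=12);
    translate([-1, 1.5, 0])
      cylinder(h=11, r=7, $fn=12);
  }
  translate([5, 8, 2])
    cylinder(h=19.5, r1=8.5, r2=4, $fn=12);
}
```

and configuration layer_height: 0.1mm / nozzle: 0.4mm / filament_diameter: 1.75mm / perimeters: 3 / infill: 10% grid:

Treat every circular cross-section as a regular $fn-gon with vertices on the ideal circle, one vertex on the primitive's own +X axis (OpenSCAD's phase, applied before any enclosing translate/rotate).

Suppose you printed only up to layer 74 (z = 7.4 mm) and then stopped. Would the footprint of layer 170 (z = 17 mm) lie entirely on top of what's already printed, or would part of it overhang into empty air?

Compare the two slices. At z = 7.4: the cone is absent (z outside [0, 6.5]); the cone at (10, 10.5): at t=0.779 of its height the radius interpolates to r₁+(r₂−r₁)t = 4.768, giving a regular 12-gon of that circumradius (area = (12/2)·4.768²·sin(360°/12) = 68.21 mm²); the r=7 cylinder at (-1, 1.5) gives a regular 12-gon of circumradius 7 (constant along its height) (area = (12/2)·7.000²·sin(360°/12) = 147.00 mm²); Subtracting the remaining from the first: the first operand is absent here, so nothing remains; the cone at (5, 8): at t=0.277 of its height the radius interpolates to r₁+(r₂−r₁)t = 7.254, giving a regular 12-gon of that circumradius (area = (12/2)·7.254²·sin(360°/12) = 157.85 mm²); Merging all regions: only the cone at (5, 8) is present, so the union is just that shape — area = 157.85 mm². At z = 17: the cone is absent (z outside [0, 6.5]); the cone at (10, 10.5) is not intersected at this z (z outside [0, 9.5]); the cylinder at (-1, 1.5) does not reach this height (z outside [0, 11]); Taking the first minus the rest: the first operand is absent here, so nothing remains; the cone at (5, 8) (r1=8.5→r2=4) has section circumradius 5.038 here — a regular 12-gon (area = (12/2)·5.038²·sin(360°/12) = 76.16 mm²); Combining (union): only the cone at (5, 8) is present, so the union is just that shape — area = 76.16 mm². Checking containment: the cross-section at z = 17 is a subset of the cross-section at z = 7.4.

entirely on top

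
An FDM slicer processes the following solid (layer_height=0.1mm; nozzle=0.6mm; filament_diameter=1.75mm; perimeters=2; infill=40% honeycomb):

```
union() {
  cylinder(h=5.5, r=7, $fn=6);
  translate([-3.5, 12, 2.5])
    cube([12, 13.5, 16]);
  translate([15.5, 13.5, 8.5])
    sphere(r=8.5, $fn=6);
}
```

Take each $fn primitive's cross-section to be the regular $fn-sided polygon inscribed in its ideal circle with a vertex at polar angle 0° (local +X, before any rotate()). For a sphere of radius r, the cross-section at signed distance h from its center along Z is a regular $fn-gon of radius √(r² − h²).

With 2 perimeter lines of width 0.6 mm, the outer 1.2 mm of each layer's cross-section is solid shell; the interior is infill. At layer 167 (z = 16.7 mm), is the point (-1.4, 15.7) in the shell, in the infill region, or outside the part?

At z = 16.7 mm: the cylinder is absent (z outside [0, 5.5]); the cube at (-3.5, 12) is present — its section is the full 12×13.5 rectangle; the r=8.5 sphere at (15.5, 13.5) contributes a regular 6-gon of circumradius √(8.5²−8.2²) = 2.238; Combining (union): the 2 present regions are separate (no shared area or edge), so areas and boundary lengths simply add and each stays a separate island — 2 connected regions. Overall, the cross-section has 2 separate islands. The nearest boundary edge runs (-3.50, 12.00)→(-3.50, 25.50); distance from the point to it = 2.10 mm. (Shell/infill is judged within the island containing the point — the largest one.) The point is inside the cross-section and 2.10 mm from the nearest boundary — more than the 1.2 mm shell width (2 × 0.6), so it's in the infill interior.

infill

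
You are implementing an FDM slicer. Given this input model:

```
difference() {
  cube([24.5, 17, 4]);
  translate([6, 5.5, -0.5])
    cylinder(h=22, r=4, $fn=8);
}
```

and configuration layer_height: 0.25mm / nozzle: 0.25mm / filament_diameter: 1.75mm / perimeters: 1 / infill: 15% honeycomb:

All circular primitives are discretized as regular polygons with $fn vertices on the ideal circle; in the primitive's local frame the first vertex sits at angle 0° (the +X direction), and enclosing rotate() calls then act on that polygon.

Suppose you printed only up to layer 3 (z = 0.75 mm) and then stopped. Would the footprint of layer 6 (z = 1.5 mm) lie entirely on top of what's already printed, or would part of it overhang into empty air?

Compare the two slices. At z = 0.75: the 24.5×17 cube contributes its full rectangle (area 416.50 mm²); the r=4 cylinder at (6, 5.5) gives a regular 8-gon of circumradius 4 (constant along its height) (area = (8/2)·4.000²·sin(360°/8) = 45.25 mm²); After the difference (first − rest): starting from the 24.5×17 cube (416.50 mm²), the r=4 cylinder at (6, 5.5) lies wholly inside it (removes its full 45.25 mm² and its 24.49 mm outline becomes a hole wall) — area = 371.25 mm². At z = 1.5: the cube (footprint 24.5×17) is included at this height (area 416.50 mm²); the r=4 cylinder at (6, 5.5) gives a regular 8-gon of circumradius 4 (constant along its height) (area = (8/2)·4.000²·sin(360°/8) = 45.25 mm²); Subtracting the remaining from the first: starting from the 24.5×17 cube (416.50 mm²), the r=4 cylinder at (6, 5.5) lies wholly inside it (removes its full 45.25 mm² and its 24.49 mm outline becomes a hole wall) — area = 371.25 mm². Checking containment: the cross-section at z = 1.5 is a subset of the cross-section at z = 0.75.

entirely on top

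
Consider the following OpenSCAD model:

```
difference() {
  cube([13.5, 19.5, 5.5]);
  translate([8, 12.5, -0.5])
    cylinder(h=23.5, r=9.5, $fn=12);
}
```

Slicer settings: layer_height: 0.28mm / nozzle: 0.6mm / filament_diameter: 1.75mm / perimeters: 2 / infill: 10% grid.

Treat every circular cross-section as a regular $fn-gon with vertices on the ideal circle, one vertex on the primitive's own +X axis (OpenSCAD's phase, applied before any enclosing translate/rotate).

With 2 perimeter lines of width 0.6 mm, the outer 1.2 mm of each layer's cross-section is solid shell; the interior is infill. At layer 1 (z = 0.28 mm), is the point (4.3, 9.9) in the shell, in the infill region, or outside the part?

outside

At z = 0.28 mm: the cube is present — its section is the full 13.5×19.5 rectangle; the cylinder at (8, 12.5): section is a regular 12-gon, circumradius r=9.5; Taking the first minus the rest: starting from the 13.5×19.5 cube, the r=9.5 cylinder at (8, 12.5) partially overlaps it — only the 204.01 mm² overlap (of its 270.75 mm²) is removed, clipping the outline — 2 connected regions. Overall, the cross-section has 2 separate islands. The nearest boundary edge runs (0.00, 7.52)→(3.25, 4.27); distance from the point to it = 4.72 mm. The point is not inside any of the regions above, so it lies outside the cross-section (4.72 mm from the nearest boundary).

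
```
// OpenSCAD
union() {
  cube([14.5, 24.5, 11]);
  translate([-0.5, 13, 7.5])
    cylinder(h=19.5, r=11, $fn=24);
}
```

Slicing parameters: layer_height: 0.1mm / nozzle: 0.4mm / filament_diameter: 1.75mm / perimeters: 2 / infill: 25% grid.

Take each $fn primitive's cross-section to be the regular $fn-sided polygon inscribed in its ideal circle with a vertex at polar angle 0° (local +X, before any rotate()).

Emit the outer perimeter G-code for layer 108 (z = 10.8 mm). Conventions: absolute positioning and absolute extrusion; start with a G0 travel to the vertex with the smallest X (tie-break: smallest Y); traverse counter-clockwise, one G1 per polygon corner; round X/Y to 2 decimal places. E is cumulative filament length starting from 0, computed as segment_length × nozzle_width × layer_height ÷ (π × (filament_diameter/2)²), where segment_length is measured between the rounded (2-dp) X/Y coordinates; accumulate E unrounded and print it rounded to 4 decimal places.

G0 X-11.50 Y13.00 Z10.80
G1 X-11.13 Y10.15 E0.0478
G1 X-10.03 Y7.50 E0.0955
G1 X-8.28 Y5.22 E0.1433
G1 X-6.00 Y3.47 E0.1911
G1 X-3.35 Y2.37 E0.2388
G1 X-0.50 Y2.00 E0.2866
G1 X0.00 Y2.07 E0.2950
G1 X0.00 Y0.00 E0.3294
G1 X14.50 Y0.00 E0.5706
G1 X14.50 Y24.50 E0.9780
G1 X0.00 Y24.50 E1.2191
G1 X0.00 Y23.93 E1.2286
G1 X-0.50 Y24.00 E1.2370
G1 X-3.35 Y23.63 E1.2848
G1 X-6.00 Y22.53 E1.3325
G1 X-8.28 Y20.78 E1.3803
G1 X-10.03 Y18.50 E1.4281
G1 X-11.13 Y15.85 E1.4758
G1 X-11.50 Y13.00 E1.5236

At z = 10.8 mm: the 14.5×24.5 cube contributes its full rectangle; the r=11 cylinder at (-0.5, 13) contributes a regular 24-gon of circumradius 11; Taking the union: the regions partially overlap (shared area 176.94 mm²), so overlapping operands fuse into one piece — 1 connected region. The outline is a single polygon with 19 vertices. Extrusion per mm of travel: 0.4 × 0.1 / (π × 0.875²) = 0.016630. Accumulating E over each segment gives final E = 1.5236.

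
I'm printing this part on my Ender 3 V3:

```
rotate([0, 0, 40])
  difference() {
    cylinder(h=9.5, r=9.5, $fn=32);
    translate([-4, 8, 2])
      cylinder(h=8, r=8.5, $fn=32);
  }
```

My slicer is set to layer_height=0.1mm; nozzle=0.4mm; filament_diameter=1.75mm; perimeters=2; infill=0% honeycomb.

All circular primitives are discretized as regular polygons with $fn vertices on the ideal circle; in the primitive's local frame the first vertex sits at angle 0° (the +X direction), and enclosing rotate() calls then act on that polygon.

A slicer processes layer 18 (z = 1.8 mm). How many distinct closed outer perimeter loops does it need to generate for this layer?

1

At z = 1.8 mm: the cylinder: section is a regular 32-gon, circumradius r=9.5; the cylinder at (-4, 8) is not intersected at this z (z outside [2, 10]); Subtracting the remaining from the first: none of the subtracted shapes is present at this height, so the r=9.5 cylinder is unchanged — 1 connected region; (rotated 40° about Z; rotation is an isometry so areas/perimeters/island counts are preserved). The result has 1 disconnected region.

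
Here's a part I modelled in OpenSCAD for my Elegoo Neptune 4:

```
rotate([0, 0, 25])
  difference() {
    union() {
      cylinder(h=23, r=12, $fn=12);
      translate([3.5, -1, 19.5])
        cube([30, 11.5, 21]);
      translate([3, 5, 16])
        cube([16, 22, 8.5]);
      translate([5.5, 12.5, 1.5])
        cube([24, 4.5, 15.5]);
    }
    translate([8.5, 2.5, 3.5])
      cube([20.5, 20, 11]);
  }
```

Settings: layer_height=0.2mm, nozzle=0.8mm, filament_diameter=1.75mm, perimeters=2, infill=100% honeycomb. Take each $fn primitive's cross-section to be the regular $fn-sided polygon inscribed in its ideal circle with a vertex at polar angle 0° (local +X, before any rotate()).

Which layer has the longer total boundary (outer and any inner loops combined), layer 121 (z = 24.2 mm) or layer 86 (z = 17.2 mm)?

Layer 121 (z = 24.2): the cylinder is absent (z outside [0, 23]); the cube at (3.5, -1) is present — its section is the full 30×11.5 rectangle (perimeter 83.00 mm); the cube at (3, 5) (footprint 16×22) is included at this height (perimeter 76.00 mm); the cube at (5.5, 12.5) is not intersected at this z (z outside [1.5, 17]); Combining (union): the regions partially overlap (shared area 85.25 mm²), so the edge portions inside another operand are dropped and the merged outline is re-measured after clipping — boundary = 117.00 mm; the cube at (8.5, 2.5) is absent (z outside [3.5, 14.5]); Subtracting the remaining from the first: none of the subtracted shapes is present at this height, so the result so far is unchanged — boundary = 117.00 mm; (rotated 25° about Z; rotation is an isometry so areas/perimeters/island counts are preserved). So its perimeter = 117.00 mm. Layer 86 (z = 17.2): the cylinder: section is a regular 12-gon, circumradius r=12 (perimeter = 2·12·12.000·sin(180°/12) = 74.54 mm); the cube at (3.5, -1) does not reach this height (z outside [19.5, 40.5]); the 16×22 cube at (3, 5) contributes its full rectangle (perimeter 76.00 mm); the cube at (5.5, 12.5) is not intersected at this z (z outside [1.5, 17]); Taking the union: the regions partially overlap (shared area 31.56 mm²), so the edge portions inside another operand are dropped and the merged outline is re-measured after clipping — boundary = 126.33 mm; the cube at (8.5, 2.5) does not reach this height (z outside [3.5, 14.5]); After the difference (first − rest): none of the subtracted shapes is present at this height, so that combined region is unchanged — boundary = 126.33 mm; (rotated 25° about Z; rotation is an isometry so areas/perimeters/island counts are preserved). So its perimeter = 126.33 mm. Layer 86 is larger (126.33 vs 117.00 mm).

layer 86 (z = 17.2 mm)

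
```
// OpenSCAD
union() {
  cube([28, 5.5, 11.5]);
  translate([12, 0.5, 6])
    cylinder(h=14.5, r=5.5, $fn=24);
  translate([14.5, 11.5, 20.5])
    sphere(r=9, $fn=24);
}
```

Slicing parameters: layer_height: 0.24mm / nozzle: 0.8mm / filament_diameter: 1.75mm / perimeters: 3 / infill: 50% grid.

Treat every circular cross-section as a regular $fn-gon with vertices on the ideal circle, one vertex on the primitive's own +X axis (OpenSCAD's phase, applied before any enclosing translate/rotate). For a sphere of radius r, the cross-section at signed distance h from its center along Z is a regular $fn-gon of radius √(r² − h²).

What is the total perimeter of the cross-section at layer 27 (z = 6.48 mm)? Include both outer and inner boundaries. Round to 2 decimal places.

72.50 mm

At z = 6.48 mm: the cube is present — its section is the full 28×5.5 rectangle (perimeter 67.00 mm); the r=5.5 cylinder at (12, 0.5) gives a regular 24-gon of circumradius 5.5 (constant along its height) (perimeter = 2·24·5.500·sin(180°/24) = 34.46 mm); the sphere at (14.5, 11.5) does not reach this height (|z−center|=14.020 > r=9); Merging all regions: the regions partially overlap (shared area 51.05 mm²), so the edge portions inside another operand are dropped and the merged outline is re-measured after clipping — boundary = 72.50 mm. Overall, the cross-section is a single solid region. Total boundary length (outer) = 72.50 mm.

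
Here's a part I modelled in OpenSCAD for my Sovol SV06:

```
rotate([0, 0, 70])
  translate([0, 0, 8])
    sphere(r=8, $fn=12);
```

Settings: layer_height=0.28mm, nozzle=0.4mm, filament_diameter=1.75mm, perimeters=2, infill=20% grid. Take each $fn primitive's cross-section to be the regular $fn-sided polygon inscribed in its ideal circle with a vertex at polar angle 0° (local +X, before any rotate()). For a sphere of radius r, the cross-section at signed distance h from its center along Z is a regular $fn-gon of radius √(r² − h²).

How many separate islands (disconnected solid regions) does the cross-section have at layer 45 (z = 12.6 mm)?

At z = 12.6 mm: the r=8 sphere contributes a regular 12-gon of circumradius √(8²−4.6²) = 6.545; (whole slice rotated 70° about Z — lengths, areas and connectivity unchanged). Overall, the cross-section is a single solid region. Island count = 1.

1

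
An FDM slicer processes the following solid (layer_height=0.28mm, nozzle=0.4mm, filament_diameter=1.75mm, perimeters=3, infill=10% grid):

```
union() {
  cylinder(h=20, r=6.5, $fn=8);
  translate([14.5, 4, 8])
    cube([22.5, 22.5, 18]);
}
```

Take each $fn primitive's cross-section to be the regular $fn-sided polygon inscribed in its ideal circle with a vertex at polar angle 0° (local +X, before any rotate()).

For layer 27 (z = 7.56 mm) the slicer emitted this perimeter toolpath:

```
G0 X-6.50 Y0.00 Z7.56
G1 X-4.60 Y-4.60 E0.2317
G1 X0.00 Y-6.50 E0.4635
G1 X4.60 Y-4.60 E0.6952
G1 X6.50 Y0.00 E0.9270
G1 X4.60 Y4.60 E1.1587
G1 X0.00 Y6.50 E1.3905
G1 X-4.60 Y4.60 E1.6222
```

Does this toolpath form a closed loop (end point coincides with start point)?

no

Start point (G0): (-6.50, 0.00). End point (last G1): the path does not return to the start — open.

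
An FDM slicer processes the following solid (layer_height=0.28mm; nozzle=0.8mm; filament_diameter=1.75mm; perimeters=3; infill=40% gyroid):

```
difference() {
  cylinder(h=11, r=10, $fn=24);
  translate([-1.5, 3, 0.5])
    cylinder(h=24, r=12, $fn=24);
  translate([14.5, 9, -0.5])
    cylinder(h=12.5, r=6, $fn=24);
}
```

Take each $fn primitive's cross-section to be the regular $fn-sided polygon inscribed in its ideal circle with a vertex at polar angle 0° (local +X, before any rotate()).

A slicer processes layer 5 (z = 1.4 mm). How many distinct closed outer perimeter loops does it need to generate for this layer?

1

At z = 1.4 mm: the r=10 cylinder gives a regular 24-gon of circumradius 10 (constant along its height); the r=12 cylinder at (-1.5, 3) gives a regular 24-gon of circumradius 12 (constant along its height); the r=6 cylinder at (14.5, 9) gives a regular 24-gon of circumradius 6 (constant along its height); Taking the first minus the rest: starting from the r=10 cylinder, the r=12 cylinder at (-1.5, 3) partially overlaps it — only the 292.37 mm² overlap (of its 447.24 mm²) is removed, clipping the outline; the r=6 cylinder at (14.5, 9) misses the remaining region (no effect) — 1 connected region. The result has 1 disconnected region.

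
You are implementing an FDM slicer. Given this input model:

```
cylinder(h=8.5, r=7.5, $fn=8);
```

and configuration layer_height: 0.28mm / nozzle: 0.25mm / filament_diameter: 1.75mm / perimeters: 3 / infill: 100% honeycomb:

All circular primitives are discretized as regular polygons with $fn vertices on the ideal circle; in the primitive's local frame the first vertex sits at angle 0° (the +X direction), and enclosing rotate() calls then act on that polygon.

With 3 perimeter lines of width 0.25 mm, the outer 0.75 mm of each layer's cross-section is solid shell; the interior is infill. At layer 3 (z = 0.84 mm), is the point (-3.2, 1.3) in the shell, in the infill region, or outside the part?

At z = 0.84 mm: the cylinder: section is a regular 8-gon, circumradius r=7.5. Overall, the cross-section is a single solid region. The nearest boundary edge runs (-5.30, 5.30)→(-7.50, 0.00); distance from the point to it = 3.48 mm. The point is inside the cross-section and 3.48 mm from the nearest boundary — more than the 0.75 mm shell width (3 × 0.25), so it's in the infill interior.

infill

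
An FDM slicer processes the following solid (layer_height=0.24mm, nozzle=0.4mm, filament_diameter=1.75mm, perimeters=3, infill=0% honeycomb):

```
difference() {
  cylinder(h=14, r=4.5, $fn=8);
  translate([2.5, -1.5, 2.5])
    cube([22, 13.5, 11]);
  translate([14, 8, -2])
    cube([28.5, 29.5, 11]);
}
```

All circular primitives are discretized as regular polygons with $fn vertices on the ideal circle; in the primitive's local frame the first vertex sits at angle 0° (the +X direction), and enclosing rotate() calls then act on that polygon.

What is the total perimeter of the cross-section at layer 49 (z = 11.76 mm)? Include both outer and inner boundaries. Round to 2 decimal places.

At z = 11.76 mm: the cylinder: section is a regular 8-gon, circumradius r=4.5 (perimeter = 2·8·4.500·sin(180°/8) = 27.55 mm); the cube at (2.5, -1.5) (footprint 22×13.5) is included at this height (perimeter 71.00 mm); the cube at (14, 8) is not intersected at this z (z outside [-2, 9]); After the difference (first − rest): starting from the r=4.5 cylinder, the 22×13.5 cube at (2.5, -1.5) partially overlaps it — only the 6.90 mm² overlap (of its 297.00 mm²) is removed, clipping the outline — boundary = 28.09 mm. Overall, the cross-section is a single solid region. Total boundary length (outer) = 28.09 mm.

28.09 mm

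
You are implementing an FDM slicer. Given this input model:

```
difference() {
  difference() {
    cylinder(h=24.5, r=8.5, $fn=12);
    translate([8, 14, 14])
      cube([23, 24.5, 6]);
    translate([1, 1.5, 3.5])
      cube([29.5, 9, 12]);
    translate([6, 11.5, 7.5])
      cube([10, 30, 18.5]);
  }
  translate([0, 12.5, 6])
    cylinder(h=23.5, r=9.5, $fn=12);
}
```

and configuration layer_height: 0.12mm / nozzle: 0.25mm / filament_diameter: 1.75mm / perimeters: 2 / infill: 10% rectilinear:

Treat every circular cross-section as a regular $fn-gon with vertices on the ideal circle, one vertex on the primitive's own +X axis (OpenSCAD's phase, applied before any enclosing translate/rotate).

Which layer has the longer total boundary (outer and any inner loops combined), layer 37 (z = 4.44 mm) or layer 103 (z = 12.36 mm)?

layer 37 (z = 4.44 mm)

Layer 37 (z = 4.44): the r=8.5 cylinder contributes a regular 12-gon of circumradius 8.5 (perimeter = 2·12·8.500·sin(180°/12) = 52.80 mm); the cube at (8, 14) is absent (z outside [14, 20]); the 29.5×9 cube at (1, 1.5) contributes its full rectangle (perimeter 77.00 mm); the cube at (6, 11.5) does not reach this height (z outside [7.5, 26]); Subtracting the remaining from the first: starting from the r=8.5 cylinder, the 29.5×9 cube at (1, 1.5) partially overlaps it — only the 34.87 mm² overlap (of its 265.50 mm²) is removed, clipping the outline — boundary = 56.02 mm; the cylinder at (0, 12.5) does not reach this height (z outside [6, 29.5]); Taking the first minus the rest: none of the subtracted shapes is present at this height, so the result so far is unchanged — boundary = 56.02 mm. So its perimeter = 56.02 mm. Layer 103 (z = 12.36): the r=8.5 cylinder gives a regular 12-gon of circumradius 8.5 (constant along its height) (perimeter = 2·12·8.500·sin(180°/12) = 52.80 mm); the cube at (8, 14) is absent (z outside [14, 20]); the cube at (1, 1.5) (footprint 29.5×9) is included at this height (perimeter 77.00 mm); the cube at (6, 11.5) is present — its section is the full 10×30 rectangle (perimeter 80.00 mm); Subtracting the remaining from the first: starting from the r=8.5 cylinder, the 29.5×9 cube at (1, 1.5) partially overlaps it — only the 34.87 mm² overlap (of its 265.50 mm²) is removed, clipping the outline; the 10×30 cube at (6, 11.5) misses the remaining region (no effect) — boundary = 56.02 mm; the r=9.5 cylinder at (0, 12.5) gives a regular 12-gon of circumradius 9.5 (constant along its height) (perimeter = 2·12·9.500·sin(180°/12) = 59.01 mm); After the difference (first − rest): starting from the result so far, the r=9.5 cylinder at (0, 12.5) partially overlaps it — only the 26.89 mm² overlap (of its 270.75 mm²) is removed, clipping the outline — boundary = 50.86 mm. So its perimeter = 50.86 mm. Layer 37 is larger (56.02 vs 50.86 mm).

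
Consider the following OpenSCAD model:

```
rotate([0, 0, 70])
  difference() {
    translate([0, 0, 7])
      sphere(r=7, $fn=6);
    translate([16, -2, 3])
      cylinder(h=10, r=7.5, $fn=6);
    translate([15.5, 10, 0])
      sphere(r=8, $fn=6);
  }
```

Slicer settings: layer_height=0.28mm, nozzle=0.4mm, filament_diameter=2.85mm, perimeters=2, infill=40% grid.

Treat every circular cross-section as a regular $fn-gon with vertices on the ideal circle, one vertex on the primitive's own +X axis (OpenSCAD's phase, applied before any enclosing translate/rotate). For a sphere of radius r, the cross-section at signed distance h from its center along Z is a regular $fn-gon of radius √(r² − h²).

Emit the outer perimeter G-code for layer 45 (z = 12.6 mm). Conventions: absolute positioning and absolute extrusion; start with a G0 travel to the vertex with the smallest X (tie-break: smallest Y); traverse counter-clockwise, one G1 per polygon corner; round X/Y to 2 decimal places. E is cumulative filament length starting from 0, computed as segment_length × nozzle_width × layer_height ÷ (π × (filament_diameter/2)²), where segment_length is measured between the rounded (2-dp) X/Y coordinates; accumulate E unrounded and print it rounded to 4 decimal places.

At z = 12.6 mm: the r=7 sphere contributes a regular 6-gon of circumradius √(7²−5.6²) = 4.200; the cylinder at (16, -2): section is a regular 6-gon, circumradius r=7.5; the sphere at (15.5, 10) is absent (|z−center|=12.600 > r=8); Subtracting the remaining from the first: starting from the r=7 sphere, the r=7.5 cylinder at (16, -2) misses the remaining region (no effect) — 1 connected region; (whole slice rotated 70° about Z — lengths, areas and connectivity unchanged). The outline is a single polygon with 6 vertices. Extrusion per mm of travel: 0.4 × 0.28 / (π × 1.425²) = 0.017557. Accumulating E over each segment gives final E = 0.4428.

G0 X-4.14 Y-0.73 Z12.60
G1 X-1.44 Y-3.95 E0.0738
G1 X2.70 Y-3.22 E0.1476
G1 X4.14 Y0.73 E0.2214
G1 X1.44 Y3.95 E0.2952
G1 X-2.70 Y3.22 E0.3690
G1 X-4.14 Y-0.73 E0.4428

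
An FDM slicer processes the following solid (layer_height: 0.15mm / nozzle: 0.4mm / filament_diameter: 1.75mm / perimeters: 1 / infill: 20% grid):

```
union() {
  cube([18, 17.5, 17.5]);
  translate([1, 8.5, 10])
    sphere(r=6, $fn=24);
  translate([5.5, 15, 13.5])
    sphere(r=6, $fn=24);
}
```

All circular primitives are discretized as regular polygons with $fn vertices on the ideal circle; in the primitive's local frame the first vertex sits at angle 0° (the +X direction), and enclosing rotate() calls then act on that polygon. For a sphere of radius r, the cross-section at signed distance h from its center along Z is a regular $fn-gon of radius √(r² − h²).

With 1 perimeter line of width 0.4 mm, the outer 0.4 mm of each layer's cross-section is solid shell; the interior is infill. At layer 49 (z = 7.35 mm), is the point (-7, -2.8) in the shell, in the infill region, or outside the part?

outside

At z = 7.35 mm: the 18×17.5 cube contributes its full rectangle; the sphere at (1, 8.5): section is a regular 24-gon, circumradius = √(r²−h²) = √(6²−2.65²) = 5.383; the sphere at (5.5, 15) is absent (|z−center|=6.150 > r=6); Combining (union): the regions partially overlap (shared area 55.63 mm²), so overlapping operands fuse into one piece — 1 connected region. Overall, the cross-section is a single solid region. The nearest boundary edge runs (18.00, 0.00)→(0.00, 0.00); distance from the point to it = 7.54 mm. The point is not inside any of the regions above, so it lies outside the cross-section (7.54 mm from the nearest boundary).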